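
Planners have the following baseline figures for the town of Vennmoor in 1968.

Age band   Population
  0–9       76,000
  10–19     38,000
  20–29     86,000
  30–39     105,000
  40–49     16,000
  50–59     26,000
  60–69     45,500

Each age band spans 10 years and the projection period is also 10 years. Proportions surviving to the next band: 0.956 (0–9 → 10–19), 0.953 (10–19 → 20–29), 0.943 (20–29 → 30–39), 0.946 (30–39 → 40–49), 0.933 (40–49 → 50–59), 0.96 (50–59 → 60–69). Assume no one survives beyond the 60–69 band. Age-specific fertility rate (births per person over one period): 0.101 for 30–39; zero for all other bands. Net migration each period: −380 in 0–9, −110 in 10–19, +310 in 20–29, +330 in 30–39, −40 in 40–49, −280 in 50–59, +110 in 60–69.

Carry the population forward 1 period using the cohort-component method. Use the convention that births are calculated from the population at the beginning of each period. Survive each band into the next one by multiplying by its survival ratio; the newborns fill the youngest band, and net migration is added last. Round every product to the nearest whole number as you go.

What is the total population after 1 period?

Period 1:
Births: 105000 × 0.101 = 10605
10–19: 76000 × 0.956 = 72656
20–29: 38000 × 0.953 = 36214
30–39: 86000 × 0.943 = 81098
40–49: 105000 × 0.946 = 99330
50–59: 16000 × 0.933 = 14928
60–69: 26000 × 0.96 = 24960
Net migration: 0–9 − 380 → 10225; 10–19 − 110 → 72546; 20–29 + 310 → 36524; 30–39 + 330 → 81428; 40–49 − 40 → 99290; 50–59 − 280 → 14648; 60–69 + 110 → 25070
Giving 10225 / 72546 / 36524 / 81428 / 99290 / 14648 / 25070.
Total after period 1: 10225 + 72546 + 36524 + 81428 + 99290 + 14648 + 25070 = 339731

339731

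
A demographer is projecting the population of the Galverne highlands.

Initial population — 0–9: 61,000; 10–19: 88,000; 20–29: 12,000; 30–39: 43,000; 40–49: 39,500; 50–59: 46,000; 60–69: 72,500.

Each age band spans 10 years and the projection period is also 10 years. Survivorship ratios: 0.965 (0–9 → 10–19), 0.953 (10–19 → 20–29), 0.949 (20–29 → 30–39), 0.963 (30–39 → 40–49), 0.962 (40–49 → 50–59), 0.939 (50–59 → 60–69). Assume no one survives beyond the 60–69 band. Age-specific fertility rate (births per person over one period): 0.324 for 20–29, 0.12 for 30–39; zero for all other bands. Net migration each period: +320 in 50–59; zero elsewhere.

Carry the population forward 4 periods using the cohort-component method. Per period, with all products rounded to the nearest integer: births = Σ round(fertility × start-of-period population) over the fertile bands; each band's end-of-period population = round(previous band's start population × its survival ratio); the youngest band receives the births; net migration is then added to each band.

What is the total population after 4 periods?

205507

(Bands numbered youngest = 1 to oldest = 7.)
[period 1]
Births: 12000 × 0.324 = 3888 ; 43000 × 0.12 = 5160 → total 9048
Band 2: 61000 × 0.965 = 58865
Band 3: 88000 × 0.953 = 83864
Band 4: 12000 × 0.949 = 11388
Band 5: 43000 × 0.963 = 41409
Band 6: 39500 × 0.962 = 37999
Band 7: 46000 × 0.939 = 43194
Net migration: Band 6 + 320 → 38319
Giving 9048 / 58865 / 83864 / 11388 / 41409 / 38319 / 43194.
[period 2]
Births: 83864 × 0.324 = 27172 ; 11388 × 0.12 = 1367 → total 28539
Band 2: 9048 × 0.965 = 8731
Band 3: 58865 × 0.953 = 56098
Band 4: 83864 × 0.949 = 79587
Band 5: 11388 × 0.963 = 10967
Band 6: 41409 × 0.962 = 39835
Band 7: 38319 × 0.939 = 35982
Net migration: Band 6 + 320 → 40155
Giving 28539 / 8731 / 56098 / 79587 / 10967 / 40155 / 35982.
[period 3]
Births: 56098 × 0.324 = 18176 ; 79587 × 0.12 = 9550 → total 27726
Band 2: 28539 × 0.965 = 27540
Band 3: 8731 × 0.953 = 8321
Band 4: 56098 × 0.949 = 53237
Band 5: 79587 × 0.963 = 76642
Band 6: 10967 × 0.962 = 10550
Band 7: 40155 × 0.939 = 37706
Net migration: Band 6 + 320 → 10870
Giving 27726 / 27540 / 8321 / 53237 / 76642 / 10870 / 37706.
[period 4]
Births: 8321 × 0.324 = 2696 ; 53237 × 0.12 = 6388 → total 9084
Band 2: 27726 × 0.965 = 26756
Band 3: 27540 × 0.953 = 26246
Band 4: 8321 × 0.949 = 7897
Band 5: 53237 × 0.963 = 51267
Band 6: 76642 × 0.962 = 73730
Band 7: 10870 × 0.939 = 10207
Net migration: Band 6 + 320 → 74050
Giving 9084 / 26756 / 26246 / 7897 / 51267 / 74050 / 10207.
Total after period 4: 9084 + 26756 + 26246 + 7897 + 51267 + 74050 + 10207 = 205507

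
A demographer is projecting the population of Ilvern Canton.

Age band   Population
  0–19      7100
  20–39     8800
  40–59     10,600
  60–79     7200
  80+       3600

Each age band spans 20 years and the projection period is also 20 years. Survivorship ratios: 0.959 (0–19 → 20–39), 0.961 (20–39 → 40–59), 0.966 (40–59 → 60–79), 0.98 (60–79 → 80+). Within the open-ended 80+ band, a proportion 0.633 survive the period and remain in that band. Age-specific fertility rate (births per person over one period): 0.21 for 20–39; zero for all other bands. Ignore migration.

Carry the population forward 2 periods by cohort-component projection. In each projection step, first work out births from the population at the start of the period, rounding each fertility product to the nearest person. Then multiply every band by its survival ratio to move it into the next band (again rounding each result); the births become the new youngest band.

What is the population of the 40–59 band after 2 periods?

6543

Numbering the bands 1..5 from youngest to oldest:
Period 1.
Births: 8800 × 0.21 = 1848
Band 2: 7100 × 0.959 = 6809
Band 3: 8800 × 0.961 = 8457
Band 4: 10600 × 0.966 = 10240
Band 5: 7200 × 0.98 + 3600 × 0.633 = 7056 + 2279 = 9335
→ [1848, 6809, 8457, 10240, 9335]
Period 2.
Births: 6809 × 0.21 = 1430
Band 2: 1848 × 0.959 = 1772
Band 3: 6809 × 0.961 = 6543
Band 4: 8457 × 0.966 = 8169
Band 5: 10240 × 0.98 + 9335 × 0.633 = 10035 + 5909 = 15944
→ [1430, 1772, 6543, 8169, 15944]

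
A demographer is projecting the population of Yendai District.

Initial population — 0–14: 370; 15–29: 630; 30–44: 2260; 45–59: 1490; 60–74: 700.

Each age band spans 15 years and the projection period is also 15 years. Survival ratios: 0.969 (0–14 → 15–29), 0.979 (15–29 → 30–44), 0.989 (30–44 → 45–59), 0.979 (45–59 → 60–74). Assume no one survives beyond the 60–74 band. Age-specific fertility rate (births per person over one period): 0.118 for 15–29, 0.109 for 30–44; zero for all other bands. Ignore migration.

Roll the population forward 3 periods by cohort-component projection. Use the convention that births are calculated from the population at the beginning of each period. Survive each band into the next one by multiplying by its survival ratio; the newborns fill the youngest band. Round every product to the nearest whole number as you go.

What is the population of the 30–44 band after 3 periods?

303

— Period 1 —
Births: 630 * 0.118 = 74 ; 2260 * 0.109 = 246 ⇒ total 320
15–29: 370 * 0.969 = 359
30–44: 630 * 0.979 = 617
45–59: 2260 * 0.989 = 2235
60–74: 1490 * 0.979 = 1459
End of period: [320, 359, 617, 2235, 1459]
— Period 2 —
Births: 359 * 0.118 = 42 ; 617 * 0.109 = 67 ⇒ total 109
15–29: 320 * 0.969 = 310
30–44: 359 * 0.979 = 351
45–59: 617 * 0.989 = 610
60–74: 2235 * 0.979 = 2188
End of period: [109, 310, 351, 610, 2188]
— Period 3 —
Births: 310 * 0.118 = 37 ; 351 * 0.109 = 38 ⇒ total 75
15–29: 109 * 0.969 = 106
30–44: 310 * 0.979 = 303
45–59: 351 * 0.989 = 347
60–74: 610 * 0.979 = 597
End of period: [75, 106, 303, 347, 597]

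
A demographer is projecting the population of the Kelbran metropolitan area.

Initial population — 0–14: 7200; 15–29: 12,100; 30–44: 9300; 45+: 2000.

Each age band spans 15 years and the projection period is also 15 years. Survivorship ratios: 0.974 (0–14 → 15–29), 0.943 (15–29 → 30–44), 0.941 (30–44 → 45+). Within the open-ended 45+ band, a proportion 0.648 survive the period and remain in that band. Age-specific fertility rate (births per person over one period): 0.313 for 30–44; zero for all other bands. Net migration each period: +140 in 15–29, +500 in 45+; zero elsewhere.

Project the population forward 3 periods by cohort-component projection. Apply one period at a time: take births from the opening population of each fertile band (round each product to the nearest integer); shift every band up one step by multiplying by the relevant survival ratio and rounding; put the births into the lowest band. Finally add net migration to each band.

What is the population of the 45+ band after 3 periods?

Call the groups 1 to 4, youngest first.
Period 1.
Births: 9300 × 0.313 = 2911
Group 2: 7200 × 0.974 = 7013
Group 3: 12100 × 0.943 = 11410
Group 4: 9300 × 0.941 + 2000 × 0.648 = 8751 + 1296 = 10047
Net migration: Group 2 + 140 → 7153; Group 4 + 500 → 10547
End of period: [2911, 7153, 11410, 10547]
Period 2.
Births: 11410 × 0.313 = 3571
Group 2: 2911 × 0.974 = 2835
Group 3: 7153 × 0.943 = 6745
Group 4: 11410 × 0.941 + 10547 × 0.648 = 10737 + 6834 = 17571
Net migration: Group 2 + 140 → 2975; Group 4 + 500 → 18071
End of period: [3571, 2975, 6745, 18071]
Period 3.
Births: 6745 × 0.313 = 2111
Group 2: 3571 × 0.974 = 3478
Group 3: 2975 × 0.943 = 2805
Group 4: 6745 × 0.941 + 18071 × 0.648 = 6347 + 11710 = 18057
Net migration: Group 2 + 140 → 3618; Group 4 + 500 → 18557
End of period: [2111, 3618, 2805, 18557]

18557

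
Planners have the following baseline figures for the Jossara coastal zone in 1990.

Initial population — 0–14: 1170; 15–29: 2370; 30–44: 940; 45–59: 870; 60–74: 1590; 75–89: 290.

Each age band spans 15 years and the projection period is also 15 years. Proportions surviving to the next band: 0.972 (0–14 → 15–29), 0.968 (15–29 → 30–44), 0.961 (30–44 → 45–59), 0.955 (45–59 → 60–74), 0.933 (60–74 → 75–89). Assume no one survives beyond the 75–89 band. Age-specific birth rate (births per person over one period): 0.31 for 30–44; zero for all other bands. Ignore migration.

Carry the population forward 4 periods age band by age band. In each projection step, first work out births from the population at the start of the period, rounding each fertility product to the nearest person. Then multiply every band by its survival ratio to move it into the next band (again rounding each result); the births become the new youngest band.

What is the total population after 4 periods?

4323

Call the groups 1 to 6, youngest first.
After projecting period 1:
Births: 940 × 0.31 = 291
Group 2: 1170 × 0.972 = 1137
Group 3: 2370 × 0.968 = 2294
Group 4: 940 × 0.961 = 903
Group 5: 870 × 0.955 = 831
Group 6: 1590 × 0.933 = 1483
→ [291, 1137, 2294, 903, 831, 1483]
After projecting period 2:
Births: 2294 × 0.31 = 711
Group 2: 291 × 0.972 = 283
Group 3: 1137 × 0.968 = 1101
Group 4: 2294 × 0.961 = 2205
Group 5: 903 × 0.955 = 862
Group 6: 831 × 0.933 = 775
→ [711, 283, 1101, 2205, 862, 775]
After projecting period 3:
Births: 1101 × 0.31 = 341
Group 2: 711 × 0.972 = 691
Group 3: 283 × 0.968 = 274
Group 4: 1101 × 0.961 = 1058
Group 5: 2205 × 0.955 = 2106
Group 6: 862 × 0.933 = 804
→ [341, 691, 274, 1058, 2106, 804]
After projecting period 4:
Births: 274 × 0.31 = 85
Group 2: 341 × 0.972 = 331
Group 3: 691 × 0.968 = 669
Group 4: 274 × 0.961 = 263
Group 5: 1058 × 0.955 = 1010
Group 6: 2106 × 0.933 = 1965
→ [85, 331, 669, 263, 1010, 1965]
Total after period 4: 85 + 331 + 669 + 263 + 1010 + 1965 = 4323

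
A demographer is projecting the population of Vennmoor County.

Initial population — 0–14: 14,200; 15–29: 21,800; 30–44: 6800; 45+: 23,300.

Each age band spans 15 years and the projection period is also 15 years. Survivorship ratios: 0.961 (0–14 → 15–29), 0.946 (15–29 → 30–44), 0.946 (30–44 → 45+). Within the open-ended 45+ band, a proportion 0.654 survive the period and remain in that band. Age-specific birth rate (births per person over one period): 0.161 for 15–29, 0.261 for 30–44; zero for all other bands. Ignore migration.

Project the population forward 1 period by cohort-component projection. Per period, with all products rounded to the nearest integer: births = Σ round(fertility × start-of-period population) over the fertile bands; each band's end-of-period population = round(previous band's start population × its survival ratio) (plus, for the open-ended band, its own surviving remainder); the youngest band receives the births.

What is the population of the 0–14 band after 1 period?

(Groups numbered youngest = 1 to oldest = 4.)
[period 1]
Births: 21800 × 0.161 = 3510  |  6800 × 0.261 = 1775 — total 5285
Group 2: 14200 × 0.961 = 13646
Group 3: 21800 × 0.946 = 20623
Group 4: 6800 × 0.946 + 23300 × 0.654 = 6433 + 15238 = 21671
Giving 5285 / 13646 / 20623 / 21671.

5285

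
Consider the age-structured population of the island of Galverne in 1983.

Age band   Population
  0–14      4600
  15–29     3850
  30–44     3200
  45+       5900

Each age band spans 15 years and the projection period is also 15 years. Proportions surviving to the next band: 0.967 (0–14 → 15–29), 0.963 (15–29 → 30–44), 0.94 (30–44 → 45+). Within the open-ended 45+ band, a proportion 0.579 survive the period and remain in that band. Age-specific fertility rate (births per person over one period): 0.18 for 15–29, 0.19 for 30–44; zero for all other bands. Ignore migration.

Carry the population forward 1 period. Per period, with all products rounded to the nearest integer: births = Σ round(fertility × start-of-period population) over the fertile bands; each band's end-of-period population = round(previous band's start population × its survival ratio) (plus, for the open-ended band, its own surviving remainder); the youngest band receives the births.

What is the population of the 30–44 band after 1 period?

Let band 1 be 0–14 through band 4 = 45+.
Period 1:
Births: 3850 × 0.18 = 693  |  3200 × 0.19 = 608 → total 1301
Band 2: 4600 × 0.967 = 4448
Band 3: 3850 × 0.963 = 3708
Band 4: 3200 × 0.94 + 5900 × 0.579 = 3008 + 3416 = 6424
End of period: [1301, 4448, 3708, 6424]

3708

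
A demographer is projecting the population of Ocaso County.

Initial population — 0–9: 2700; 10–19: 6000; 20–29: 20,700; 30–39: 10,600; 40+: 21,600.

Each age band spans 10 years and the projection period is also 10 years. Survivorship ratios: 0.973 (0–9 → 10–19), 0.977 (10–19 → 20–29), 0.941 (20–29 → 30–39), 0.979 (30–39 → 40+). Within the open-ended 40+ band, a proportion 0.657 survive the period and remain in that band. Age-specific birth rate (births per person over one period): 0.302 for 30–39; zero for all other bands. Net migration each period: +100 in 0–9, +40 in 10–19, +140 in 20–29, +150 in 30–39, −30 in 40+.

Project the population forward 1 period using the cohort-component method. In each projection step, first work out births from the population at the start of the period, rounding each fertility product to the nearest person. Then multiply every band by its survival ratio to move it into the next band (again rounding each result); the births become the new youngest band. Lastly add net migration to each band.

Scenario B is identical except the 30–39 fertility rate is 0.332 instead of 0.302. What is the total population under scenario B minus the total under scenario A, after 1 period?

318

Let group 1 be 0–9 through group 5 = 40+.
[period 1]
Births: 10600 × 0.302 = 3201
Group 2: 2700 × 0.973 = 2627
Group 3: 6000 × 0.977 = 5862
Group 4: 20700 × 0.941 = 19479
Group 5: 10600 × 0.979 + 21600 × 0.657 = 10377 + 14191 = 24568
Net migration: Group 1 + 100 → 3301; Group 2 + 40 → 2667; Group 3 + 140 → 6002; Group 4 + 150 → 19629; Group 5 − 30 → 24538
End of period: [3301, 2667, 6002, 19629, 24538]
Scenario A total after 1 period: 56137
Scenario B projection —
[period 1]
Births: 10600 × 0.332 = 3519
Group 2: 2700 × 0.973 = 2627
Group 3: 6000 × 0.977 = 5862
Group 4: 20700 × 0.941 = 19479
Group 5: 10600 × 0.979 + 21600 × 0.657 = 10377 + 14191 = 24568
Net migration: Group 1 + 100 → 3619; Group 2 + 40 → 2667; Group 3 + 140 → 6002; Group 4 + 150 → 19629; Group 5 − 30 → 24538
End of period: [3619, 2667, 6002, 19629, 24538]
Scenario B total after 1 period: 56455
Difference B − A = 56455 − 56137 = 318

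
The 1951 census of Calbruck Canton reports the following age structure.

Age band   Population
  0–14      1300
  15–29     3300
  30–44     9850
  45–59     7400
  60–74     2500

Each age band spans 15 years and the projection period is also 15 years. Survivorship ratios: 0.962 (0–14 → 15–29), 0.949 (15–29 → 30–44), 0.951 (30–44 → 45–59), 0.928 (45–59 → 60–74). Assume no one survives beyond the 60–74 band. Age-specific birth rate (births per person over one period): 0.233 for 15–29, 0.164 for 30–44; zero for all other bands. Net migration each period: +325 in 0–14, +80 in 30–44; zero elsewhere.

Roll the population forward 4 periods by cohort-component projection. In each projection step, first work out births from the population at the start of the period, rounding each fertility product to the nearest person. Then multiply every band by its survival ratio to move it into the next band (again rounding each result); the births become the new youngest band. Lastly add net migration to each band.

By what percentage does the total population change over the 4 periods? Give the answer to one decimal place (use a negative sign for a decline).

-72.2

[period 1]
Births: 3300 × 0.233 = 769  |  9850 × 0.164 = 1615 → total 2384
15–29: 1300 × 0.962 = 1251
30–44: 3300 × 0.949 = 3132
45–59: 9850 × 0.951 = 9367
60–74: 7400 × 0.928 = 6867
Net migration: 0–14 + 325 → 2709; 30–44 + 80 → 3212
Population now: 0–14=2709, 15–29=1251, 30–44=3212, 45–59=9367, 60–74=6867
[period 2]
Births: 1251 × 0.233 = 291  |  3212 × 0.164 = 527 → total 818
15–29: 2709 × 0.962 = 2606
30–44: 1251 × 0.949 = 1187
45–59: 3212 × 0.951 = 3055
60–74: 9367 × 0.928 = 8693
Net migration: 0–14 + 325 → 1143; 30–44 + 80 → 1267
Population now: 0–14=1143, 15–29=2606, 30–44=1267, 45–59=3055, 60–74=8693
[period 3]
Births: 2606 × 0.233 = 607  |  1267 × 0.164 = 208 → total 815
15–29: 1143 × 0.962 = 1100
30–44: 2606 × 0.949 = 2473
45–59: 1267 × 0.951 = 1205
60–74: 3055 × 0.928 = 2835
Net migration: 0–14 + 325 → 1140; 30–44 + 80 → 2553
Population now: 0–14=1140, 15–29=1100, 30–44=2553, 45–59=1205, 60–74=2835
[period 4]
Births: 1100 × 0.233 = 256  |  2553 × 0.164 = 419 → total 675
15–29: 1140 × 0.962 = 1097
30–44: 1100 × 0.949 = 1044
45–59: 2553 × 0.951 = 2428
60–74: 1205 × 0.928 = 1118
Net migration: 0–14 + 325 → 1000; 30–44 + 80 → 1124
Population now: 0–14=1000, 15–29=1097, 30–44=1124, 45–59=2428, 60–74=1118
Total: 24350 → 6767; change = -17583; percentage change = -72.2%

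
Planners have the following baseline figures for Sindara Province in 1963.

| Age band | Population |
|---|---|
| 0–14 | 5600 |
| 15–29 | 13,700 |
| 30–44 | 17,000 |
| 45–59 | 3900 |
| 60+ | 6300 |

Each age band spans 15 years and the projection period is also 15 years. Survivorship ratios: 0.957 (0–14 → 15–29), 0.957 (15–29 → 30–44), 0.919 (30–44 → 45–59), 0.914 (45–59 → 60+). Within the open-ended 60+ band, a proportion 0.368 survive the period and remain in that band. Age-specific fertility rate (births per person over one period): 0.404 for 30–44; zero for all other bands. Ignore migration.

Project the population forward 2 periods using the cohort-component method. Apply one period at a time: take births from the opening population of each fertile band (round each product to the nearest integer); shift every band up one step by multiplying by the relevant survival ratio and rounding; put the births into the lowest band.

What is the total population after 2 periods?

After projecting period 1:
Births: 17000 * 0.404 = 6868
15–29: 5600 * 0.957 = 5359
30–44: 13700 * 0.957 = 13111
45–59: 17000 * 0.919 = 15623
60+: 3900 * 0.914 + 6300 * 0.368 = 3565 + 2318 = 5883
→ [6868, 5359, 13111, 15623, 5883]
After projecting period 2:
Births: 13111 * 0.404 = 5297
15–29: 6868 * 0.957 = 6573
30–44: 5359 * 0.957 = 5129
45–59: 13111 * 0.919 = 12049
60+: 15623 * 0.914 + 5883 * 0.368 = 14279 + 2165 = 16444
→ [5297, 6573, 5129, 12049, 16444]
Total after period 2: 5297 + 6573 + 5129 + 12049 + 16444 = 45492

45492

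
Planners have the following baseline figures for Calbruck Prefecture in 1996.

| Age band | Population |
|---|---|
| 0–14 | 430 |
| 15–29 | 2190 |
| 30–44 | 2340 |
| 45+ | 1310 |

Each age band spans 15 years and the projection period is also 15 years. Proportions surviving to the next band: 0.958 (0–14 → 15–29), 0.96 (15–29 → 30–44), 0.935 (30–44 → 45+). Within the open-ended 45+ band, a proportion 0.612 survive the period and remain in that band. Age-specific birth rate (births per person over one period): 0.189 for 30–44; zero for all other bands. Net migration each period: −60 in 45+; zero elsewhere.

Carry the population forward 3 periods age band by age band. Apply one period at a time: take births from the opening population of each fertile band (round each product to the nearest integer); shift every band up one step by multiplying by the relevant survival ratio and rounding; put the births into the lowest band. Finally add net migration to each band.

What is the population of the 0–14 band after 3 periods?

75

Period 1:
Births: 2340 × 0.189 = 442
15–29: 430 × 0.958 = 412
30–44: 2190 × 0.96 = 2102
45+: 2340 × 0.935 + 1310 × 0.612 = 2188 + 802 = 2990
Net migration: 45+ − 60 → 2930
End of period: [442, 412, 2102, 2930]
Period 2:
Births: 2102 × 0.189 = 397
15–29: 442 × 0.958 = 423
30–44: 412 × 0.96 = 396
45+: 2102 × 0.935 + 2930 × 0.612 = 1965 + 1793 = 3758
Net migration: 45+ − 60 → 3698
End of period: [397, 423, 396, 3698]
Period 3:
Births: 396 × 0.189 = 75
15–29: 397 × 0.958 = 380
30–44: 423 × 0.96 = 406
45+: 396 × 0.935 + 3698 × 0.612 = 370 + 2263 = 2633
Net migration: 45+ − 60 → 2573
End of period: [75, 380, 406, 2573]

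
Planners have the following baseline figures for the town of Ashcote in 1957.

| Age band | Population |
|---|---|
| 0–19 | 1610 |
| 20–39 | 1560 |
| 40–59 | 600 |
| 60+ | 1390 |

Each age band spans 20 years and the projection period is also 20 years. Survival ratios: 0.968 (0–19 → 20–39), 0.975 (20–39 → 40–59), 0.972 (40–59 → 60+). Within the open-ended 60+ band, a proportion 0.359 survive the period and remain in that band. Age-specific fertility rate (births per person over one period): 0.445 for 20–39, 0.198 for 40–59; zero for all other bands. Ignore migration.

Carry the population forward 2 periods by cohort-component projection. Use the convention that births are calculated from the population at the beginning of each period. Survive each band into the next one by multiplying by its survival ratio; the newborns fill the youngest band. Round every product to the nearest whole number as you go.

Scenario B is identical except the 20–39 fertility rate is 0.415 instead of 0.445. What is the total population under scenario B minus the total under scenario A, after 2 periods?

Period 1:
Births: 1560 × 0.445 = 694, 600 × 0.198 = 119 ⇒ total 813
20–39: 1610 × 0.968 = 1558
40–59: 1560 × 0.975 = 1521
60+: 600 × 0.972 + 1390 × 0.359 = 583 + 499 = 1082
Giving 813 / 1558 / 1521 / 1082.
Period 2:
Births: 1558 × 0.445 = 693, 1521 × 0.198 = 301 ⇒ total 994
20–39: 813 × 0.968 = 787
40–59: 1558 × 0.975 = 1519
60+: 1521 × 0.972 + 1082 × 0.359 = 1478 + 388 = 1866
Giving 994 / 787 / 1519 / 1866.
Scenario A total after 2 periods: 5166
Scenario B projection —
Period 1:
Births: 1560 × 0.415 = 647, 600 × 0.198 = 119 ⇒ total 766
20–39: 1610 × 0.968 = 1558
40–59: 1560 × 0.975 = 1521
60+: 600 × 0.972 + 1390 × 0.359 = 583 + 499 = 1082
Giving 766 / 1558 / 1521 / 1082.
Period 2:
Births: 1558 × 0.415 = 647, 1521 × 0.198 = 301 ⇒ total 948
20–39: 766 × 0.968 = 741
40–59: 1558 × 0.975 = 1519
60+: 1521 × 0.972 + 1082 × 0.359 = 1478 + 388 = 1866
Giving 948 / 741 / 1519 / 1866.
Scenario B total after 2 periods: 5074
Difference B − A = 5074 − 5166 = -92

-92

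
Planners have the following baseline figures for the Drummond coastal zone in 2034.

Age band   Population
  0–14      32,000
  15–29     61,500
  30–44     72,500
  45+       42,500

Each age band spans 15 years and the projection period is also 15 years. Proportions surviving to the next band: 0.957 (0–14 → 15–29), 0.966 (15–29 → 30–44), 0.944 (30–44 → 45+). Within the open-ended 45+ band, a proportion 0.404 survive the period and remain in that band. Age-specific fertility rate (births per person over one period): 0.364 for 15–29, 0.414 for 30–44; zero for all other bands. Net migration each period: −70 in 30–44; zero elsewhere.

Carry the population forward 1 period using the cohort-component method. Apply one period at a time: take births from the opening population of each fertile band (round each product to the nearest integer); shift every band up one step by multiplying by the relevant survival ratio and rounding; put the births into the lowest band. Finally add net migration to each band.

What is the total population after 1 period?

227974

— Period 1 —
Births: 61500 × 0.364 = 22386  |  72500 × 0.414 = 30015 — total 52401
15–29: 32000 × 0.957 = 30624
30–44: 61500 × 0.966 = 59409
45+: 72500 × 0.944 + 42500 × 0.404 = 68440 + 17170 = 85610
Net migration: 30–44 − 70 → 59339
Giving 52401 / 30624 / 59339 / 85610.
Total after period 1: 52401 + 30624 + 59339 + 85610 = 227974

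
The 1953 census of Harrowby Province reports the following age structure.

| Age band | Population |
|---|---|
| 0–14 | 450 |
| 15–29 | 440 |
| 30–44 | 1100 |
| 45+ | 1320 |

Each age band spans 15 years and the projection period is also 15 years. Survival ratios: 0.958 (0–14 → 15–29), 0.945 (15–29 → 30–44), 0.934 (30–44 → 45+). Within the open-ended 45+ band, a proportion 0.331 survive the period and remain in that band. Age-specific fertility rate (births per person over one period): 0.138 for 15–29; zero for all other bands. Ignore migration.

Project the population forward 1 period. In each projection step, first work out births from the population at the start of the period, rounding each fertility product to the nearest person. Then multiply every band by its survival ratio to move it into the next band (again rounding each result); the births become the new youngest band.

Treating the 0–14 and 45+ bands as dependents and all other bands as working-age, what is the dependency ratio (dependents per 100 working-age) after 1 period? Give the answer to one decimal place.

[period 1]
Births: 440 * 0.138 = 61
15–29: 450 * 0.958 = 431
30–44: 440 * 0.945 = 416
45+: 1100 * 0.934 + 1320 * 0.331 = 1027 + 437 = 1464
→ [61, 431, 416, 1464]
Dependents (band 0–14 + band 45+) = 61 + 1464 = 1525; working-age = 847; ratio = 1525/847 × 100 = 180.0

180.0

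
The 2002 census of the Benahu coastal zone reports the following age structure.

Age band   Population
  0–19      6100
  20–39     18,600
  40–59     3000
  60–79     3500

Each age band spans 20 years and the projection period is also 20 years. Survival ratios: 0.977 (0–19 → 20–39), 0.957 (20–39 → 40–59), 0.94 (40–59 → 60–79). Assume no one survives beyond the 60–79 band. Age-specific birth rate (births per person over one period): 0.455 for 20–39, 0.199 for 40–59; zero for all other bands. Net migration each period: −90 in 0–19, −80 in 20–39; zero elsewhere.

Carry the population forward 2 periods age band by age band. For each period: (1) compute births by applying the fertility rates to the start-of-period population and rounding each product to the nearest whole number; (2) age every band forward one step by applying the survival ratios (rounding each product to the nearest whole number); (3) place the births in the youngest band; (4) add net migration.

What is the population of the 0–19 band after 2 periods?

— Period 1 —
Births: 18600 × 0.455 = 8463 ; 3000 × 0.199 = 597 → total 9060
20–39: 6100 × 0.977 = 5960
40–59: 18600 × 0.957 = 17800
60–79: 3000 × 0.94 = 2820
Net migration: 0–19 − 90 → 8970; 20–39 − 80 → 5880
→ [8970, 5880, 17800, 2820]
— Period 2 —
Births: 5880 × 0.455 = 2675 ; 17800 × 0.199 = 3542 → total 6217
20–39: 8970 × 0.977 = 8764
40–59: 5880 × 0.957 = 5627
60–79: 17800 × 0.94 = 16732
Net migration: 0–19 − 90 → 6127; 20–39 − 80 → 8684
→ [6127, 8684, 5627, 16732]

6127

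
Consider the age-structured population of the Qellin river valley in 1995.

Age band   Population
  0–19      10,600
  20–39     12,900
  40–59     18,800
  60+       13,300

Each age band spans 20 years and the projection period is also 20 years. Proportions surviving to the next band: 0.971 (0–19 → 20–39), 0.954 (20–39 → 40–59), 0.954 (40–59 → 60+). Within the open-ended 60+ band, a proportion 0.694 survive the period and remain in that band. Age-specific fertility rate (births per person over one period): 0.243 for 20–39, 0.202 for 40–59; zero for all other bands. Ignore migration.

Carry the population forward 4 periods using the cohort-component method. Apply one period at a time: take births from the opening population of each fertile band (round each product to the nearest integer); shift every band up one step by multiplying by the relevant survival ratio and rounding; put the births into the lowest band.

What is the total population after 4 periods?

37971

[period 1]
Births: 12900 × 0.243 = 3135, 18800 × 0.202 = 3798 → 6933
20–39: 10600 × 0.971 = 10293
40–59: 12900 × 0.954 = 12307
60+: 18800 × 0.954 + 13300 × 0.694 = 17935 + 9230 = 27165
Giving 6933 / 10293 / 12307 / 27165.
[period 2]
Births: 10293 × 0.243 = 2501, 12307 × 0.202 = 2486 → 4987
20–39: 6933 × 0.971 = 6732
40–59: 10293 × 0.954 = 9820
60+: 12307 × 0.954 + 27165 × 0.694 = 11741 + 18853 = 30594
Giving 4987 / 6732 / 9820 / 30594.
[period 3]
Births: 6732 × 0.243 = 1636, 9820 × 0.202 = 1984 → 3620
20–39: 4987 × 0.971 = 4842
40–59: 6732 × 0.954 = 6422
60+: 9820 × 0.954 + 30594 × 0.694 = 9368 + 21232 = 30600
Giving 3620 / 4842 / 6422 / 30600.
[period 4]
Births: 4842 × 0.243 = 1177, 6422 × 0.202 = 1297 → 2474
20–39: 3620 × 0.971 = 3515
40–59: 4842 × 0.954 = 4619
60+: 6422 × 0.954 + 30600 × 0.694 = 6127 + 21236 = 27363
Giving 2474 / 3515 / 4619 / 27363.
Total after period 4: 2474 + 3515 + 4619 + 27363 = 37971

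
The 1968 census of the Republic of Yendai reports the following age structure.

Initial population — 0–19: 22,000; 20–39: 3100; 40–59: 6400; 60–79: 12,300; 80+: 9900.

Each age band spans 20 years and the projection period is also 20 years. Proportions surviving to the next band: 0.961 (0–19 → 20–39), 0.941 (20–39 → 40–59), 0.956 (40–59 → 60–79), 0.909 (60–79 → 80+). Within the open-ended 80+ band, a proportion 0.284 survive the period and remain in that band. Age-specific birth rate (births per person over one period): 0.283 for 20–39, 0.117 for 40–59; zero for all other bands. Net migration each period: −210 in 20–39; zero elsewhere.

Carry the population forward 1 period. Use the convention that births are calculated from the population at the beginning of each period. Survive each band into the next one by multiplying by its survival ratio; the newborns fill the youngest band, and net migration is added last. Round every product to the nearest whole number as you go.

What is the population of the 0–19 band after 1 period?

1626

After projecting period 1:
Births: 3100 * 0.283 = 877 ; 6400 * 0.117 = 749 ⇒ total 1626
20–39: 22000 * 0.961 = 21142
40–59: 3100 * 0.941 = 2917
60–79: 6400 * 0.956 = 6118
80+: 12300 * 0.909 + 9900 * 0.284 = 11181 + 2812 = 13993
Net migration: 20–39 − 210 → 20932
Giving 1626 / 20932 / 2917 / 6118 / 13993.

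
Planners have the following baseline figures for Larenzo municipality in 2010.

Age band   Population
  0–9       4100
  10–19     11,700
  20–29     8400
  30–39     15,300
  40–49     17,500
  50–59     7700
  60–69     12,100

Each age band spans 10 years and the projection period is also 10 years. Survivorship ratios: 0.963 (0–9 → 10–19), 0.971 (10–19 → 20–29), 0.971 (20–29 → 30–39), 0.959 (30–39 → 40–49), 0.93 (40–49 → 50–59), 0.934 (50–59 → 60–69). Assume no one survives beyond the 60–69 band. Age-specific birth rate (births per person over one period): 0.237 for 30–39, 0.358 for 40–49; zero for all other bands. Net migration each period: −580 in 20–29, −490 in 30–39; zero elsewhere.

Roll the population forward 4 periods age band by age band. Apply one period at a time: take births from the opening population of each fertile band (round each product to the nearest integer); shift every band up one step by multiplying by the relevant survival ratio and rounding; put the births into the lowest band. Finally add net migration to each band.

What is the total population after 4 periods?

— Period 1 —
Births: 15300 * 0.237 = 3626  |  17500 * 0.358 = 6265 ⇒ total 9891
10–19: 4100 * 0.963 = 3948
20–29: 11700 * 0.971 = 11361
30–39: 8400 * 0.971 = 8156
40–49: 15300 * 0.959 = 14673
50–59: 17500 * 0.93 = 16275
60–69: 7700 * 0.934 = 7192
Net migration: 20–29 − 580 → 10781; 30–39 − 490 → 7666
Giving 9891 / 3948 / 10781 / 7666 / 14673 / 16275 / 7192.
— Period 2 —
Births: 7666 * 0.237 = 1817  |  14673 * 0.358 = 5253 ⇒ total 7070
10–19: 9891 * 0.963 = 9525
20–29: 3948 * 0.971 = 3834
30–39: 10781 * 0.971 = 10468
40–49: 7666 * 0.959 = 7352
50–59: 14673 * 0.93 = 13646
60–69: 16275 * 0.934 = 15201
Net migration: 20–29 − 580 → 3254; 30–39 − 490 → 9978
Giving 7070 / 9525 / 3254 / 9978 / 7352 / 13646 / 15201.
— Period 3 —
Births: 9978 * 0.237 = 2365  |  7352 * 0.358 = 2632 ⇒ total 4997
10–19: 7070 * 0.963 = 6808
20–29: 9525 * 0.971 = 9249
30–39: 3254 * 0.971 = 3160
40–49: 9978 * 0.959 = 9569
50–59: 7352 * 0.93 = 6837
60–69: 13646 * 0.934 = 12745
Net migration: 20–29 − 580 → 8669; 30–39 − 490 → 2670
Giving 4997 / 6808 / 8669 / 2670 / 9569 / 6837 / 12745.
— Period 4 —
Births: 2670 * 0.237 = 633  |  9569 * 0.358 = 3426 ⇒ total 4059
10–19: 4997 * 0.963 = 4812
20–29: 6808 * 0.971 = 6611
30–39: 8669 * 0.971 = 8418
40–49: 2670 * 0.959 = 2561
50–59: 9569 * 0.93 = 8899
60–69: 6837 * 0.934 = 6386
Net migration: 20–29 − 580 → 6031; 30–39 − 490 → 7928
Giving 4059 / 4812 / 6031 / 7928 / 2561 / 8899 / 6386.
Total after period 4: 4059 + 4812 + 6031 + 7928 + 2561 + 8899 + 6386 = 40676

40676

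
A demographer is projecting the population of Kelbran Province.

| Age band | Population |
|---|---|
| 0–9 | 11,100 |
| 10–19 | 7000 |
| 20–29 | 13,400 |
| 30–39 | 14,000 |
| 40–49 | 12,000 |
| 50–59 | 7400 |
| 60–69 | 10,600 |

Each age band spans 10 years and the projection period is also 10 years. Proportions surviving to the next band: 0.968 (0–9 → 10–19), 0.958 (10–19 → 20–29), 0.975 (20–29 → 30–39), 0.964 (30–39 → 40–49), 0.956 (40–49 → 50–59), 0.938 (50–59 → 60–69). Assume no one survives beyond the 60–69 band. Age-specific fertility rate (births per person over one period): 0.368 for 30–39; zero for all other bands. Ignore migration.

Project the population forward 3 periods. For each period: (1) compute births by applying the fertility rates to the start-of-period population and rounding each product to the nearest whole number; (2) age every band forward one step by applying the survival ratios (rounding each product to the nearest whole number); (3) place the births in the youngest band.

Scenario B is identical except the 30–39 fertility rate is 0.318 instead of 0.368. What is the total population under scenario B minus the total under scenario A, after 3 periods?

-1608

Period 1:
Births: 14000 * 0.368 = 5152
10–19: 11100 * 0.968 = 10745
20–29: 7000 * 0.958 = 6706
30–39: 13400 * 0.975 = 13065
40–49: 14000 * 0.964 = 13496
50–59: 12000 * 0.956 = 11472
60–69: 7400 * 0.938 = 6941
Population now: 0–9=5152, 10–19=10745, 20–29=6706, 30–39=13065, 40–49=13496, 50–59=11472, 60–69=6941
Period 2:
Births: 13065 * 0.368 = 4808
10–19: 5152 * 0.968 = 4987
20–29: 10745 * 0.958 = 10294
30–39: 6706 * 0.975 = 6538
40–49: 13065 * 0.964 = 12595
50–59: 13496 * 0.956 = 12902
60–69: 11472 * 0.938 = 10761
Population now: 0–9=4808, 10–19=4987, 20–29=10294, 30–39=6538, 40–49=12595, 50–59=12902, 60–69=10761
Period 3:
Births: 6538 * 0.368 = 2406
10–19: 4808 * 0.968 = 4654
20–29: 4987 * 0.958 = 4778
30–39: 10294 * 0.975 = 10037
40–49: 6538 * 0.964 = 6303
50–59: 12595 * 0.956 = 12041
60–69: 12902 * 0.938 = 12102
Population now: 0–9=2406, 10–19=4654, 20–29=4778, 30–39=10037, 40–49=6303, 50–59=12041, 60–69=12102
Scenario A total after 3 periods: 52321
Scenario B projection —
Period 1:
Births: 14000 * 0.318 = 4452
10–19: 11100 * 0.968 = 10745
20–29: 7000 * 0.958 = 6706
30–39: 13400 * 0.975 = 13065
40–49: 14000 * 0.964 = 13496
50–59: 12000 * 0.956 = 11472
60–69: 7400 * 0.938 = 6941
Population now: 0–9=4452, 10–19=10745, 20–29=6706, 30–39=13065, 40–49=13496, 50–59=11472, 60–69=6941
Period 2:
Births: 13065 * 0.318 = 4155
10–19: 4452 * 0.968 = 4310
20–29: 10745 * 0.958 = 10294
30–39: 6706 * 0.975 = 6538
40–49: 13065 * 0.964 = 12595
50–59: 13496 * 0.956 = 12902
60–69: 11472 * 0.938 = 10761
Population now: 0–9=4155, 10–19=4310, 20–29=10294, 30–39=6538, 40–49=12595, 50–59=12902, 60–69=10761
Period 3:
Births: 6538 * 0.318 = 2079
10–19: 4155 * 0.968 = 4022
20–29: 4310 * 0.958 = 4129
30–39: 10294 * 0.975 = 10037
40–49: 6538 * 0.964 = 6303
50–59: 12595 * 0.956 = 12041
60–69: 12902 * 0.938 = 12102
Population now: 0–9=2079, 10–19=4022, 20–29=4129, 30–39=10037, 40–49=6303, 50–59=12041, 60–69=12102
Scenario B total after 3 periods: 50713
Difference B − A = 50713 − 52321 = -1608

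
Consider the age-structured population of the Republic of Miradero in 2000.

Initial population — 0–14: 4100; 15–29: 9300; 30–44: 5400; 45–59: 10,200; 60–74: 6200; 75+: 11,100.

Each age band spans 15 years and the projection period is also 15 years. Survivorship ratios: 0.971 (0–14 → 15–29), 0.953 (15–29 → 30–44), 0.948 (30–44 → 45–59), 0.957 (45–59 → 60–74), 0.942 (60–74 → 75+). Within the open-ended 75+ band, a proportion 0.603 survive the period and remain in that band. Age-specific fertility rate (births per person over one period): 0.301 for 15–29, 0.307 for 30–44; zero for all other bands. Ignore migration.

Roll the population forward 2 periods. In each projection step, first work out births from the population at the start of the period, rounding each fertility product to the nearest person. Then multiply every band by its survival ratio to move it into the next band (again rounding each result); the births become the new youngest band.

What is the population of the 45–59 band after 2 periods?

8402

Numbering the bands 1..6 from youngest to oldest:
— Period 1 —
Births: 9300 * 0.301 = 2799, 5400 * 0.307 = 1658 → total 4457
Band 2: 4100 * 0.971 = 3981
Band 3: 9300 * 0.953 = 8863
Band 4: 5400 * 0.948 = 5119
Band 5: 10200 * 0.957 = 9761
Band 6: 6200 * 0.942 + 11100 * 0.603 = 5840 + 6693 = 12533
→ [4457, 3981, 8863, 5119, 9761, 12533]
— Period 2 —
Births: 3981 * 0.301 = 1198, 8863 * 0.307 = 2721 → total 3919
Band 2: 4457 * 0.971 = 4328
Band 3: 3981 * 0.953 = 3794
Band 4: 8863 * 0.948 = 8402
Band 5: 5119 * 0.957 = 4899
Band 6: 9761 * 0.942 + 12533 * 0.603 = 9195 + 7557 = 16752
→ [3919, 4328, 3794, 8402, 4899, 16752]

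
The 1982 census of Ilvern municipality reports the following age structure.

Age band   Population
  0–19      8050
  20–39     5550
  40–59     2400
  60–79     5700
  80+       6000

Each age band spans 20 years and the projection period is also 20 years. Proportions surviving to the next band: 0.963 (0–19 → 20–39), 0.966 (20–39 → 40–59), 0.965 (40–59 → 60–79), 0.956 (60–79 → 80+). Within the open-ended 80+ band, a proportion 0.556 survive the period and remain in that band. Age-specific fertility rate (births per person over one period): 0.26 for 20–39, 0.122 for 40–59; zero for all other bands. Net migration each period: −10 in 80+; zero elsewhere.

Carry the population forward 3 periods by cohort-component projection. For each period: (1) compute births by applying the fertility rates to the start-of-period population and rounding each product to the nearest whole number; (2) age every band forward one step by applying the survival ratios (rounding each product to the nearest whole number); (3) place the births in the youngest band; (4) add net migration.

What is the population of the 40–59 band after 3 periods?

Period 1.
Births: 5550 × 0.26 = 1443 ; 2400 × 0.122 = 293 → total 1736
20–39: 8050 × 0.963 = 7752
40–59: 5550 × 0.966 = 5361
60–79: 2400 × 0.965 = 2316
80+: 5700 × 0.956 + 6000 × 0.556 = 5449 + 3336 = 8785
Net migration: 80+ − 10 → 8775
Population now: 0–19=1736, 20–39=7752, 40–59=5361, 60–79=2316, 80+=8775
Period 2.
Births: 7752 × 0.26 = 2016 ; 5361 × 0.122 = 654 → total 2670
20–39: 1736 × 0.963 = 1672
40–59: 7752 × 0.966 = 7488
60–79: 5361 × 0.965 = 5173
80+: 2316 × 0.956 + 8775 × 0.556 = 2214 + 4879 = 7093
Net migration: 80+ − 10 → 7083
Population now: 0–19=2670, 20–39=1672, 40–59=7488, 60–79=5173, 80+=7083
Period 3.
Births: 1672 × 0.26 = 435 ; 7488 × 0.122 = 914 → total 1349
20–39: 2670 × 0.963 = 2571
40–59: 1672 × 0.966 = 1615
60–79: 7488 × 0.965 = 7226
80+: 5173 × 0.956 + 7083 × 0.556 = 4945 + 3938 = 8883
Net migration: 80+ − 10 → 8873
Population now: 0–19=1349, 20–39=2571, 40–59=1615, 60–79=7226, 80+=8873

1615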